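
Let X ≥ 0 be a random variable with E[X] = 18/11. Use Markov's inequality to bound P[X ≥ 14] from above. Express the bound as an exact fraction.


μ = E[X] = 18/11, a = 14.
Markov: P[X ≥ 14] ≤ μ/a = (18/11)/14 = 9/77.
Numerically: ≈ 0.117.
(Since a = 14 > μ = 1.636, the bound 9/77 is < 1 and informative.)

P[X ≥ 14] ≤ 9/77 ≈ 0.117.


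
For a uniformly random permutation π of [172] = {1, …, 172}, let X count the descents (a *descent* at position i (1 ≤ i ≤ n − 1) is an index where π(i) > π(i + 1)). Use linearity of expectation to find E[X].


Write X = Σ X_I over i = 1, …, 171, with X_I the indicator of one descent.
There are 171 indicators.
For each fixed i, the pair (π(i), π(i+1)) is a uniformly random ordered pair of distinct values from {1, …, 172}; by symmetry P[π(i) > π(i+1)] = 1/2.
By linearity: E[X] = 171 · (1/2) = (172 − 1) · (1/2) = 171/2 ≈ 85.500.

E[X] = 171/2 = 85.500.


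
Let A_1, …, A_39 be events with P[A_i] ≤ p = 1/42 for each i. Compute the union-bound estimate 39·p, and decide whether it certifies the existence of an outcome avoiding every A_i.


Union bound: P[∪_{i=1}^{39} A_i] ≤ Σ_i P[A_i] ≤ 39·p = 39·(1/42) = 13/14.
Numerically: 13/14 ≈ 0.9285714.
Is 13/14 < 1? YES.
Since P[∪ A_i] ≤ 13/14 < 1, the complement has P[∩ A_i^c] ≥ 1 − 13/14 = 1/14 > 0, so some outcome avoids every A_i.

39·p = 13/14 ≈ 0.9285714; existence CERTIFIED by the union bound.


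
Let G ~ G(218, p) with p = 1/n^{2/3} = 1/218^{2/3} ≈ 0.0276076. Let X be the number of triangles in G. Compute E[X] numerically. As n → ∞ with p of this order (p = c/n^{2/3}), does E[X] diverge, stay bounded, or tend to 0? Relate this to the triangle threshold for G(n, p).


Number of potential triangles: C(218, 3) = 1703016.
Each occurs with probability p³ ≈ (0.0276076)³ ≈ 2.10419998e-05.
By linearity: E[X] = C(218, 3)·p³ ≈ 1703016 · 2.10419998e-05 ≈ 35.834862.
Since α = 2/3 < 1, p = c/n^{2/3} ≫ 1/n is above the triangle threshold p ~ 1/n. Asymptotically E[X] ~ (c³/6)·n^{3(1−α)} = (1³/6)·n^{1} → ∞; triangles are abundant w.h.p.

E[X] ≈ 35.834862; in regime p = Θ(1/n^{2/3}) E[X] diverges (above the triangle threshold p ~ 1/n).


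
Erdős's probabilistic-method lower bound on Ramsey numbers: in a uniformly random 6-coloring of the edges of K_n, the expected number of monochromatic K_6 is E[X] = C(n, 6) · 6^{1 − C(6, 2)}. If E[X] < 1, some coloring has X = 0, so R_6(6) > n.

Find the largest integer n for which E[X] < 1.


We need C(n, 6) · 6^{1 − 15} < 1, i.e. C(n, 6) < 6^{15 − 1} = 78364164096.
Check values of n near the boundary:
  n = 194: C(194, 6) = 68482017072; 68482017072 < 78364164096? YES
  n = 195: C(195, 6) = 70656049360; 70656049360 < 78364164096? YES
  n = 196: C(196, 6) = 72887293024; 72887293024 < 78364164096? YES
  n = 197: C(197, 6) = 75176946208; 75176946208 < 78364164096? YES
  n = 198: C(198, 6) = 77526225777; 77526225777 < 78364164096? YES
  n = 199: C(199, 6) = 79936367511; 79936367511 < 78364164096? NO
The largest n with C(n, 6) < 78364164096 is n = 198 (where E[X] = 25842075259/26121388032 ≈ 0.98931). Hence R_6(6) > 198, i.e. R_6(6) ≥ 199.

Largest n = 198; hence R_6(6) > 198.


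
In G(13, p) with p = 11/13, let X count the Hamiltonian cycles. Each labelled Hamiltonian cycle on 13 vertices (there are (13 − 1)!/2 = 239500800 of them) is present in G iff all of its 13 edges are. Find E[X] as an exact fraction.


K_13 has (13 − 1)!/2 = 239500800 labelled Hamiltonian cycles.
For each such Hamiltonian cycle H, let X_H = 1 if all 13 edges of H are present in G. Then P[X_H = 1] = p^{13} = (11/13)^{13} = 34522712143931/302875106592253.
Summing the indicators: E[X] = Σ_H E[X_H] = 239500800 · p^{13} = 239500800 · 34522712143931/302875106592253 = 8268217176641189644800/302875106592253.
Numerically: E[X] ≈ 2.7299e+07.

E[X] = 239500800 · (11/13)^{13} = 8268217176641189644800/302875106592253 ≈ 2.7299e+07.


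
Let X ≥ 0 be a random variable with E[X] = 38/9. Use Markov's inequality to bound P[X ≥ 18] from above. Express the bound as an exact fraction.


μ = E[X] = 38/9, a = 18.
Markov: P[X ≥ 18] ≤ μ/a = (38/9)/18 = 19/81.
Numerically: ≈ 0.234568.
(Since a = 18 > μ = 4.222222, the bound 19/81 is < 1 and informative.)

P[X ≥ 18] ≤ 19/81 ≈ 0.234568.


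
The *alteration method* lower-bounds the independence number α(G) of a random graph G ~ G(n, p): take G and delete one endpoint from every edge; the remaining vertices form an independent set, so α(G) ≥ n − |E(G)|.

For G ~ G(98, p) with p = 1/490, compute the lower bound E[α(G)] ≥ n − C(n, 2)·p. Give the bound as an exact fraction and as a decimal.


E[|E(G)|] = C(98, 2)·p = 4753 · (1/490) = 97/10.
E[α(G)] ≥ n − E[|E(G)|] = 98 − 97/10 = 883/10.
Numerically: ≈ 88.300.
(This is only a lower bound; the true E[α(G)] may be larger.)

E[α(G)] ≥ 883/10 ≈ 88.300.


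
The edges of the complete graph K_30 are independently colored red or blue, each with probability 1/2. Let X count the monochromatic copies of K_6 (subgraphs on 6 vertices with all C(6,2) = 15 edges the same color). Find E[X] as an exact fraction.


Let X = Σ_S X_S over the C(30, 6) = 593775 subsets S of size 6, where X_S = 1 if the K_6 on S is monochromatic.
For a fixed S, the K_6 on S has C(6, 2) = 15 edges. P[all 15 edges red] = (1/2)^15, and likewise for blue, so P[monochromatic] = 2·(1/2)^15 = 2^{1 − 15} = 1/16384.
By linearity: E[X] = C(30, 6) · 2^{1 − 15} = 593775 · 1/16384 = 593775/16384.
Numerically: E[X] ≈ 36.2411.

E[X] = C(30,6)·2^(1−C(6,2)) = 593775/16384 ≈ 36.2411.


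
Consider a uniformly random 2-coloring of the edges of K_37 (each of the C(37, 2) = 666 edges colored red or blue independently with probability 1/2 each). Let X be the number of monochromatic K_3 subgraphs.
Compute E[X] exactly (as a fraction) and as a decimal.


Let X = Σ_S X_S over the C(37, 3) = 7770 subsets S of size 3, where X_S = 1 if the K_3 on S is monochromatic.
For a fixed S, the K_3 on S has C(3, 2) = 3 edges. P[all 3 edges red] = (1/2)^3, and likewise for blue, so P[monochromatic] = 2·(1/2)^3 = 2^{1 − 3} = 1/4.
Summing: E[X] = C(37, 3) · 2^{1 − 3} = 7770 · 1/4 = 3885/2.
Numerically: E[X] ≈ 1942.500.

E[X] = C(37,3)·2^(1−C(3,2)) = 3885/2 ≈ 1942.500.


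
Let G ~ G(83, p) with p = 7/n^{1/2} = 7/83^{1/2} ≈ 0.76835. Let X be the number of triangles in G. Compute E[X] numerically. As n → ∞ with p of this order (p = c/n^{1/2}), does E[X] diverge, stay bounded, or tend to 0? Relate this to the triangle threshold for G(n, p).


Number of potential triangles: C(83, 3) = 91881.
Each occurs with probability p³ ≈ (0.76835)³ ≈ 4.53604111e-01.
By linearity: E[X] = C(83, 3)·p³ ≈ 91881 · 4.53604111e-01 ≈ 41677.599282.
Since α = 1/2 < 1, p = c/n^{1/2} ≫ 1/n is above the triangle threshold p ~ 1/n. Asymptotically E[X] ~ (c³/6)·n^{3(1−α)} = (7³/6)·n^{1.5} → ∞; triangles are abundant w.h.p.

E[X] ≈ 41677.599282; in regime p = Θ(1/n^{1/2}) E[X] diverges (above the triangle threshold p ~ 1/n).


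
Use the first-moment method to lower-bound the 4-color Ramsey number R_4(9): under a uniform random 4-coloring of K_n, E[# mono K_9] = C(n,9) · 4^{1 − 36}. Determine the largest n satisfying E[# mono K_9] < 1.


We need C(n, 9) · 4^{1 − 36} < 1, i.e. C(n, 9) < 4^{36 − 1} = 1180591620717411303424.
Check values of n near the boundary:
  n = 913: C(913, 9) = 1167605542753639808390; 1167605542753639808390 < 1180591620717411303424? YES
  n = 914: C(914, 9) = 1179217089587653905932; 1179217089587653905932 < 1180591620717411303424? YES
  n = 915: C(915, 9) = 1190931166636537885130; 1190931166636537885130 < 1180591620717411303424? NO
  n = 916: C(916, 9) = 1202748565202942340440; 1202748565202942340440 < 1180591620717411303424? NO
The largest n with C(n, 9) < 1180591620717411303424 is n = 914 (where E[X] = 294804272396913476483/295147905179352825856 ≈ 0.998836). Hence R_4(9) > 914, i.e. R_4(9) ≥ 915.

Largest n = 914; hence R_4(9) > 914.


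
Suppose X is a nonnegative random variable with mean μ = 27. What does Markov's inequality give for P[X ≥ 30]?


μ = E[X] = 27, a = 30.
Markov: P[X ≥ 30] ≤ μ/a = (27)/30 = 9/10.
Numerically: ≈ 0.900000.
(Since a = 30 > μ = 27.000000, the bound 9/10 is < 1 and informative.)

P[X ≥ 30] ≤ 9/10 ≈ 0.900000.


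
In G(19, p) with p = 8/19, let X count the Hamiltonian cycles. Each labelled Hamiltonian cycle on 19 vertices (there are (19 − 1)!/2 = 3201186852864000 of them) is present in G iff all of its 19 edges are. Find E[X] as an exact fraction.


K_19 has (19 − 1)!/2 = 3201186852864000 labelled Hamiltonian cycles.
For each such Hamiltonian cycle H, let X_H = 1 if all 19 edges of H are present in G. Then P[X_H = 1] = p^{19} = (8/19)^{19} = 144115188075855872/1978419655660313589123979.
By linearity: E[X] = Σ_H E[X_H] = 3201186852864000 · p^{19} = 3201186852864000 · 144115188075855872/1978419655660313589123979 = 461339645366452518590934417408000/1978419655660313589123979.
Numerically: E[X] ≈ 2.332e+08.

E[X] = 3201186852864000 · (8/19)^{19} = 461339645366452518590934417408000/1978419655660313589123979 ≈ 2.332e+08.


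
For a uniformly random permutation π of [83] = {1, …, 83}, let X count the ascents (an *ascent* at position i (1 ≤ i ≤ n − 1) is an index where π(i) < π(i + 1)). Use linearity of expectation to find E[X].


Write X = Σ X_I over i = 1, …, 82, with X_I the indicator of one ascent.
There are 82 indicators.
For each fixed i, the pair (π(i), π(i+1)) is a uniformly random ordered pair of distinct values from {1, …, 83}; by symmetry P[π(i) < π(i+1)] = 1/2.
By linearity: E[X] = 82 · (1/2) = (83 − 1) · (1/2) = 41 ≈ 41.000.

E[X] = 41 = 41.000.


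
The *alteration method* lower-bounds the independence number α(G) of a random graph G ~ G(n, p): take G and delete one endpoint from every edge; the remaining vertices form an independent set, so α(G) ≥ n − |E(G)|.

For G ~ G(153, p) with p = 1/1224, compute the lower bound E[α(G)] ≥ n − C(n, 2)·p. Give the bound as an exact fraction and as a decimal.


E[|E(G)|] = C(153, 2)·p = 11628 · (1/1224) = 19/2.
E[α(G)] ≥ n − E[|E(G)|] = 153 − 19/2 = 287/2.
Numerically: ≈ 143.5000.
(This is only a lower bound; the true E[α(G)] may be larger.)

E[α(G)] ≥ 287/2 ≈ 143.5000.


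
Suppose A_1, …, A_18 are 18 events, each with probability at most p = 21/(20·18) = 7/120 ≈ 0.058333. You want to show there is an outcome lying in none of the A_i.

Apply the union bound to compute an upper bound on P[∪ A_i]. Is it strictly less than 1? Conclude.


Union bound: P[∪_{i=1}^{18} A_i] ≤ Σ_i P[A_i] ≤ 18·p = 18·(7/120) = 21/20.
Numerically: 21/20 ≈ 1.050000.
Is 21/20 < 1? NO.
Since the bound 21/20 is ≥ 1, the union bound is uninformative here; it does NOT by itself certify existence.

18·p = 21/20 ≈ 1.050000; existence NOT certified by the union bound.


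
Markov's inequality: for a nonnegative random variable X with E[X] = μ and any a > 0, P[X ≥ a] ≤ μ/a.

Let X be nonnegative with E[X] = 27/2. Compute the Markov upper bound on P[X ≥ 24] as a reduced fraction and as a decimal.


μ = E[X] = 27/2, a = 24.
Markov: P[X ≥ 24] ≤ μ/a = (27/2)/24 = 9/16.
Numerically: ≈ 0.5625.
(Since a = 24 > μ = 13.5000, the bound 9/16 is < 1 and informative.)

P[X ≥ 24] ≤ 9/16 ≈ 0.5625.


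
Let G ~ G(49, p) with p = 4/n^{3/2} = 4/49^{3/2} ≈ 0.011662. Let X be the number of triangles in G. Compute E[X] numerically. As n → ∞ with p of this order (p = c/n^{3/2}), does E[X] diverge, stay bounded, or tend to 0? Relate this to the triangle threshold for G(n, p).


Number of potential triangles: C(49, 3) = 18424.
Each occurs with probability p³ ≈ (0.011662)³ ≈ 1.5859797e-06.
By linearity: E[X] = C(49, 3)·p³ ≈ 18424 · 1.5859797e-06 ≈ 0.02922.
Since α = 3/2 > 1, p = c/n^{3/2} = o(1/n) is below the triangle threshold p ~ 1/n. Asymptotically E[X] ~ (c³/6)·n^{3(1−α)} = (4³/6)·n^{-1.5} → 0, so by Markov's inequality G has no triangles w.h.p.

E[X] ≈ 0.02922; in regime p = Θ(1/n^{3/2}) E[X] tends to 0 (below the triangle threshold p ~ 1/n).


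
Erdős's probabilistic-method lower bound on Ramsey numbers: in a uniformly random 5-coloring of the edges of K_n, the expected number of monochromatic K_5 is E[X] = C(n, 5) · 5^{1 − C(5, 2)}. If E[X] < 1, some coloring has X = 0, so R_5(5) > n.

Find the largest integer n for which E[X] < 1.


We need C(n, 5) · 5^{1 − 10} < 1, i.e. C(n, 5) < 5^{10 − 1} = 1953125.
Check values of n near the boundary:
  n = 48: C(48, 5) = 1712304; 1712304 < 1953125? YES
  n = 49: C(49, 5) = 1906884; 1906884 < 1953125? YES
  n = 50: C(50, 5) = 2118760; 2118760 < 1953125? NO
The largest n with C(n, 5) < 1953125 is n = 49 (where E[X] = 1906884/1953125 ≈ 0.976325). Hence R_5(5) > 49, i.e. R_5(5) ≥ 50.

Largest n = 49; hence R_5(5) > 49.


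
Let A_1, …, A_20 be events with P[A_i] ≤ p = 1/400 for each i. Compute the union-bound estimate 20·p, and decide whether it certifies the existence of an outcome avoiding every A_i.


Union bound: P[∪_{i=1}^{20} A_i] ≤ Σ_i P[A_i] ≤ 20·p = 20·(1/400) = 1/20.
Numerically: 1/20 ≈ 0.0500000.
Is 1/20 < 1? YES.
Since P[∪ A_i] ≤ 1/20 < 1, the complement has P[∩ A_i^c] ≥ 1 − 1/20 = 19/20 > 0, so some outcome avoids every A_i.

20·p = 1/20 ≈ 0.0500000; existence CERTIFIED by the union bound.


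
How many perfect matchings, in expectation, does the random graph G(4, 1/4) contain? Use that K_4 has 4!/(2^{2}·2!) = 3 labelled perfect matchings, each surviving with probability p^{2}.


K_4 has 4!/(2^{2}·2!) = 3 labelled perfect matchings.
For each such perfect matching H, let X_H = 1 if all 2 edges of H are present in G. Then P[X_H = 1] = p^{2} = (1/4)^{2} = 1/16.
Summing the indicators: E[X] = Σ_H E[X_H] = 3 · p^{2} = 3 · 1/16 = 3/16.
Numerically: E[X] ≈ 0.1875.

E[X] = 3 · (1/4)^{2} = 3/16 ≈ 0.1875.


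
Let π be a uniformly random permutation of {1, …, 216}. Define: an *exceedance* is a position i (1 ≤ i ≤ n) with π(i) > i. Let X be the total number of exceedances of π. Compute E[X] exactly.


Write X = Σ_{i=1}^{216} X_i, where X_i = 1_{π(i) > i}.
For each fixed i, π(i) is uniform over {1, …, 216} (marginal of a uniform permutation), so P[π(i) > i] = (n − i)/n. Summing: Σ_{i=1}^{216} (n − i)/n = (0 + 1 + … + 215)/216 = 216(216 − 1)/(2·216) = (216 − 1)/2.
Hence E[X] = Σ_{i=1}^{216} (216 − i)/216 = 215/2 ≈ 107.500000.

E[X] = 215/2 = 107.500000.


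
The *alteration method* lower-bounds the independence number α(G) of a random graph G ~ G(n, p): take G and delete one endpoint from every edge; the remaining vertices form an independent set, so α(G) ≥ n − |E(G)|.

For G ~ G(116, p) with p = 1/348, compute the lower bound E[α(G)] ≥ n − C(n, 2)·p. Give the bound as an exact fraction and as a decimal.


E[|E(G)|] = C(116, 2)·p = 6670 · (1/348) = 115/6.
E[α(G)] ≥ n − E[|E(G)|] = 116 − 115/6 = 581/6.
Numerically: ≈ 96.833.
(This is only a lower bound; the true E[α(G)] may be larger.)

E[α(G)] ≥ 581/6 ≈ 96.833.


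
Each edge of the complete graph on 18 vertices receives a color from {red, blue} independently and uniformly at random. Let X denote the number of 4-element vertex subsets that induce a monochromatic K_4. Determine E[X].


Let X = Σ_S X_S over the C(18, 4) = 3060 subsets S of size 4, where X_S = 1 if the K_4 on S is monochromatic.
For a fixed S, the K_4 on S has C(4, 2) = 6 edges. P[all 6 edges red] = (1/2)^6, and likewise for blue, so P[monochromatic] = 2·(1/2)^6 = 2^{1 − 6} = 1/32.
Summing: E[X] = C(18, 4) · 2^{1 − 6} = 3060 · 1/32 = 765/8.
Numerically: E[X] ≈ 95.625.

E[X] = C(18,4)·2^(1−C(4,2)) = 765/8 ≈ 95.625.


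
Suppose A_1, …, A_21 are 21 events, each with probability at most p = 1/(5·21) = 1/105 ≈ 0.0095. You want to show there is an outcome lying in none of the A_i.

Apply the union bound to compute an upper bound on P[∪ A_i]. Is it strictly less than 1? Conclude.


Union bound: P[∪_{i=1}^{21} A_i] ≤ Σ_i P[A_i] ≤ 21·p = 21·(1/105) = 1/5.
Numerically: 1/5 ≈ 0.2000.
Is 1/5 < 1? YES.
Since P[∪ A_i] ≤ 1/5 < 1, the complement has P[∩ A_i^c] ≥ 1 − 1/5 = 4/5 > 0, so some outcome avoids every A_i.

21·p = 1/5 ≈ 0.2000; existence CERTIFIED by the union bound.


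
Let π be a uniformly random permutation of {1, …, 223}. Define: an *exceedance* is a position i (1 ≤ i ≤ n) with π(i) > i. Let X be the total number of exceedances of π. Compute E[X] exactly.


Write X = Σ_{i=1}^{223} X_i, where X_i = 1_{π(i) > i}.
For each fixed i, π(i) is uniform over {1, …, 223} (marginal of a uniform permutation), so P[π(i) > i] = (n − i)/n. Summing: Σ_{i=1}^{223} (n − i)/n = (0 + 1 + … + 222)/223 = 223(223 − 1)/(2·223) = (223 − 1)/2.
Hence E[X] = Σ_{i=1}^{223} (223 − i)/223 = 111 ≈ 111.000.

E[X] = 111 = 111.000.


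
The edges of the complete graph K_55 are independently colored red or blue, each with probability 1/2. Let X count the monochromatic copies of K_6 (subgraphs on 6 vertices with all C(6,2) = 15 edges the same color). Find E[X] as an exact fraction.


Let X = Σ_S X_S over the C(55, 6) = 28989675 subsets S of size 6, where X_S = 1 if the K_6 on S is monochromatic.
For a fixed S, the K_6 on S has C(6, 2) = 15 edges. P[all 15 edges red] = (1/2)^15, and likewise for blue, so P[monochromatic] = 2·(1/2)^15 = 2^{1 − 15} = 1/16384.
By linearity: E[X] = C(55, 6) · 2^{1 − 15} = 28989675 · 1/16384 = 28989675/16384.
Numerically: E[X] ≈ 1769.3893.

E[X] = C(55,6)·2^(1−C(6,2)) = 28989675/16384 ≈ 1769.3893.


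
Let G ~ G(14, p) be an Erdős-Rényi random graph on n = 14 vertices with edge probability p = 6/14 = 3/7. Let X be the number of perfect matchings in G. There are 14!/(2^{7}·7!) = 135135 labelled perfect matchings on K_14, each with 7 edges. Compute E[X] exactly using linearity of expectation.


K_14 has 14!/(2^{7}·7!) = 135135 labelled perfect matchings.
For each such perfect matching H, let X_H = 1 if all 7 edges of H are present in G. Then P[X_H = 1] = p^{7} = (3/7)^{7} = 2187/823543.
By linearity of expectation: E[X] = Σ_H E[X_H] = 135135 · p^{7} = 135135 · 2187/823543 = 42220035/117649.
Numerically: E[X] ≈ 358.9.

E[X] = 135135 · (3/7)^{7} = 42220035/117649 ≈ 358.9.


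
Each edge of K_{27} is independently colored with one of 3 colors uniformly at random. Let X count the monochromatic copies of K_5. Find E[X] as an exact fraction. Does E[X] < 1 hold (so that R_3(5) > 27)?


E[X] = C(27, 5) · 3^{1 − 10} = 80730 · 3^{−9} = 80730/19683.
As a reduced fraction: E[X] = 2990/729 ≈ 4.1015.
Is E[X] < 1? NO.
Since E[X] ≥ 1, the first-moment bound is inconclusive at n = 27; it does NOT by itself certify R_3(5) > 27.

E[X] = 2990/729 ≈ 4.1015; E[X] ≥ 1; first-moment method inconclusive here.


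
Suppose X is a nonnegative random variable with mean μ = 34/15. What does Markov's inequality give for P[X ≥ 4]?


μ = E[X] = 34/15, a = 4.
Markov: P[X ≥ 4] ≤ μ/a = (34/15)/4 = 17/30.
Numerically: ≈ 0.566667.
(Since a = 4 > μ = 2.266667, the bound 17/30 is < 1 and informative.)

P[X ≥ 4] ≤ 17/30 ≈ 0.566667.


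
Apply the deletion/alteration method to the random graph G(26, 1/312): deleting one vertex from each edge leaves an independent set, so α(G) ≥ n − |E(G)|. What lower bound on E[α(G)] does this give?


E[|E(G)|] = C(26, 2)·p = 325 · (1/312) = 25/24.
E[α(G)] ≥ n − E[|E(G)|] = 26 − 25/24 = 599/24.
Numerically: ≈ 24.958.
(This is only a lower bound; the true E[α(G)] may be larger.)

E[α(G)] ≥ 599/24 ≈ 24.958.


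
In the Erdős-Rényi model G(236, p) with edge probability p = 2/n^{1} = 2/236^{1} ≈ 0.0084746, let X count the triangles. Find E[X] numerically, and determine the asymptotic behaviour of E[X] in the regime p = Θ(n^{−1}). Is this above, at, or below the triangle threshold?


Number of potential triangles: C(236, 3) = 2162940.
Each occurs with probability p³ ≈ (0.0084746)³ ≈ 6.0863087e-07.
By linearity: E[X] = C(236, 3)·p³ ≈ 2162940 · 6.0863087e-07 ≈ 1.31643.
Here α = 1, so p = 2/n is exactly at the triangle threshold p ~ 1/n. Asymptotically E[X] → c³/6 = 2³/6 = 4/3 ≈ 1.33333, a bounded constant. In this regime the triangle count is asymptotically Poisson(c³/6).

E[X] ≈ 1.31643; in regime p = Θ(1/n^{1}) E[X] stays bounded (at the triangle threshold p ~ 1/n).


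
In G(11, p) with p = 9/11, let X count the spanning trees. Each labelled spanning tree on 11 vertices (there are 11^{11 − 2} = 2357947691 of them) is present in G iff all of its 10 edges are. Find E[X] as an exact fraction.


K_11 has 11^{11 − 2} = 2357947691 labelled spanning trees.
For each such spanning tree H, let X_H = 1 if all 10 edges of H are present in G. Then P[X_H = 1] = p^{10} = (9/11)^{10} = 3486784401/25937424601.
By linearity: E[X] = Σ_H E[X_H] = 2357947691 · p^{10} = 2357947691 · 3486784401/25937424601 = 3486784401/11.
Numerically: E[X] ≈ 3.1698e+08.

E[X] = 2357947691 · (9/11)^{10} = 3486784401/11 ≈ 3.1698e+08.


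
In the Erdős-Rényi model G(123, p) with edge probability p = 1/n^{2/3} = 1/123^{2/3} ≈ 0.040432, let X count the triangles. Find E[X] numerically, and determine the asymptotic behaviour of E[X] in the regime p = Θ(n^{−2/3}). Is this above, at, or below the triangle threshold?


Number of potential triangles: C(123, 3) = 302621.
Each occurs with probability p³ ≈ (0.040432)³ ≈ 6.6098222e-05.
By linearity: E[X] = C(123, 3)·p³ ≈ 302621 · 6.6098222e-05 ≈ 20.00271.
Since α = 2/3 < 1, p = c/n^{2/3} ≫ 1/n is above the triangle threshold p ~ 1/n. Asymptotically E[X] ~ (c³/6)·n^{3(1−α)} = (1³/6)·n^{1} → ∞; triangles are abundant w.h.p.

E[X] ≈ 20.00271; in regime p = Θ(1/n^{2/3}) E[X] diverges (above the triangle threshold p ~ 1/n).


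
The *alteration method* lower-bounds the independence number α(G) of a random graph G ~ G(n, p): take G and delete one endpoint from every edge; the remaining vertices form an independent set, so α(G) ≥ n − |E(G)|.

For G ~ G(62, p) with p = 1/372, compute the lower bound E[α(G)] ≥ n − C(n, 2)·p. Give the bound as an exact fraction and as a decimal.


E[|E(G)|] = C(62, 2)·p = 1891 · (1/372) = 61/12.
E[α(G)] ≥ n − E[|E(G)|] = 62 − 61/12 = 683/12.
Numerically: ≈ 56.917.
(This is only a lower bound; the true E[α(G)] may be larger.)

E[α(G)] ≥ 683/12 ≈ 56.917.


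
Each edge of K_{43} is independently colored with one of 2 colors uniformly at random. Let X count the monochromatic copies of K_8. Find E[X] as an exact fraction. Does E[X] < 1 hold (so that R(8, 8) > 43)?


E[X] = C(43, 8) · 2^{1 − 28} = 145008513 · 2^{−27} = 145008513/134217728.
As a reduced fraction: E[X] = 145008513/134217728 ≈ 1.080.
Is E[X] < 1? NO.
Since E[X] ≥ 1, the first-moment bound is inconclusive at n = 43; it does NOT by itself certify R(8, 8) > 43.

E[X] = 145008513/134217728 ≈ 1.080; E[X] ≥ 1; first-moment method inconclusive here.


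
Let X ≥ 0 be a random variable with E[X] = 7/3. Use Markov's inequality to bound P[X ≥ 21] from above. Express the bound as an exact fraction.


μ = E[X] = 7/3, a = 21.
Markov: P[X ≥ 21] ≤ μ/a = (7/3)/21 = 1/9.
Numerically: ≈ 0.11111.
(Since a = 21 > μ = 2.33333, the bound 1/9 is < 1 and informative.)

P[X ≥ 21] ≤ 1/9 ≈ 0.11111.


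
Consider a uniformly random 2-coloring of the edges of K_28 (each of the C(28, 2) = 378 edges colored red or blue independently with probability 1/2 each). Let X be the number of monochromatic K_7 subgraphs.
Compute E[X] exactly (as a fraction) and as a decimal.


Let X = Σ_S X_S over the C(28, 7) = 1184040 subsets S of size 7, where X_S = 1 if the K_7 on S is monochromatic.
For a fixed S, the K_7 on S has C(7, 2) = 21 edges. P[all 21 edges red] = (1/2)^21, and likewise for blue, so P[monochromatic] = 2·(1/2)^21 = 2^{1 − 21} = 1/1048576.
Summing: E[X] = C(28, 7) · 2^{1 − 21} = 1184040 · 1/1048576 = 148005/131072.
Numerically: E[X] ≈ 1.1292.

E[X] = C(28,7)·2^(1−C(7,2)) = 148005/131072 ≈ 1.1292.


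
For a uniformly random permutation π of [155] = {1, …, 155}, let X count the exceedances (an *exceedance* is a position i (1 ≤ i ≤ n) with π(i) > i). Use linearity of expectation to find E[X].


Write X = Σ_{i=1}^{155} X_i, where X_i = 1_{π(i) > i}.
For each fixed i, π(i) is uniform over {1, …, 155} (marginal of a uniform permutation), so P[π(i) > i] = (n − i)/n. Summing: Σ_{i=1}^{155} (n − i)/n = (0 + 1 + … + 154)/155 = 155(155 − 1)/(2·155) = (155 − 1)/2.
Hence E[X] = Σ_{i=1}^{155} (155 − i)/155 = 77 ≈ 77.000.

E[X] = 77 = 77.000.


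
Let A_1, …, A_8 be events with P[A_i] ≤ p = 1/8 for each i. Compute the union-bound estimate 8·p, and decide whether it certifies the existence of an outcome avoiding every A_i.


Union bound: P[∪_{i=1}^{8} A_i] ≤ Σ_i P[A_i] ≤ 8·p = 8·(1/8) = 1.
Numerically: 1 ≈ 1.0000.
Is 1 < 1? NO.
Since the bound 1 is ≥ 1, the union bound is uninformative here; it does NOT by itself certify existence.

8·p = 1 ≈ 1.0000; existence NOT certified by the union bound.


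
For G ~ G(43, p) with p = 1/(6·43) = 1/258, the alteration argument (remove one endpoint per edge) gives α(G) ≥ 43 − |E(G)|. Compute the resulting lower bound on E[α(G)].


E[|E(G)|] = C(43, 2)·p = 903 · (1/258) = 7/2.
E[α(G)] ≥ n − E[|E(G)|] = 43 − 7/2 = 79/2.
Numerically: ≈ 39.50000.
(This is only a lower bound; the true E[α(G)] may be larger.)

E[α(G)] ≥ 79/2 ≈ 39.50000.


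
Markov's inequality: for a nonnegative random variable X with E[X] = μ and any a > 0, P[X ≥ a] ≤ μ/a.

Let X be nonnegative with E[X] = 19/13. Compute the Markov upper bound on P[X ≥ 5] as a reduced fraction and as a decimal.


μ = E[X] = 19/13, a = 5.
Markov: P[X ≥ 5] ≤ μ/a = (19/13)/5 = 19/65.
Numerically: ≈ 0.2923.
(Since a = 5 > μ = 1.4615, the bound 19/65 is < 1 and informative.)

P[X ≥ 5] ≤ 19/65 ≈ 0.2923.


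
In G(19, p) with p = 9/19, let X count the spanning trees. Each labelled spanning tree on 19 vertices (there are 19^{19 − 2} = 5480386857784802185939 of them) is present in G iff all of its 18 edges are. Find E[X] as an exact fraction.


K_19 has 19^{19 − 2} = 5480386857784802185939 labelled spanning trees.
For each such spanning tree H, let X_H = 1 if all 18 edges of H are present in G. Then P[X_H = 1] = p^{18} = (9/19)^{18} = 150094635296999121/104127350297911241532841.
By linearity of expectation: E[X] = Σ_H E[X_H] = 5480386857784802185939 · p^{18} = 5480386857784802185939 · 150094635296999121/104127350297911241532841 = 150094635296999121/19.
Numerically: E[X] ≈ 7.8997e+15.

E[X] = 5480386857784802185939 · (9/19)^{18} = 150094635296999121/19 ≈ 7.8997e+15.


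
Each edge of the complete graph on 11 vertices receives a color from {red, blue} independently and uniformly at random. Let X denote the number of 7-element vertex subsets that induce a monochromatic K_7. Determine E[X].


Let X = Σ_S X_S over the C(11, 7) = 330 subsets S of size 7, where X_S = 1 if the K_7 on S is monochromatic.
For a fixed S, the K_7 on S has C(7, 2) = 21 edges. P[all 21 edges red] = (1/2)^21, and likewise for blue, so P[monochromatic] = 2·(1/2)^21 = 2^{1 − 21} = 1/1048576.
Summing: E[X] = C(11, 7) · 2^{1 − 21} = 330 · 1/1048576 = 165/524288.
Numerically: E[X] ≈ 0.00031.

E[X] = C(11,7)·2^(1−C(7,2)) = 165/524288 ≈ 0.00031.


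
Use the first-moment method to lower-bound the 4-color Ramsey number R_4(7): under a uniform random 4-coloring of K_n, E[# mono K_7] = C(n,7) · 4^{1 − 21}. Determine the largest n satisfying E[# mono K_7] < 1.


We need C(n, 7) · 4^{1 − 21} < 1, i.e. C(n, 7) < 4^{21 − 1} = 1099511627776.
Check values of n near the boundary:
  n = 177: C(177, 7) = 957664425960; 957664425960 < 1099511627776? YES
  n = 178: C(178, 7) = 996867063280; 996867063280 < 1099511627776? YES
  n = 179: C(179, 7) = 1037437234460; 1037437234460 < 1099511627776? YES
  n = 180: C(180, 7) = 1079414463600; 1079414463600 < 1099511627776? YES
  n = 181: C(181, 7) = 1122839183400; 1122839183400 < 1099511627776? NO
  n = 182: C(182, 7) = 1167752750736; 1167752750736 < 1099511627776? NO
The largest n with C(n, 7) < 1099511627776 is n = 180 (where E[X] = 67463403975/68719476736 ≈ 0.98172). Hence R_4(7) > 180, i.e. R_4(7) ≥ 181.

Largest n = 180; hence R_4(7) > 180.


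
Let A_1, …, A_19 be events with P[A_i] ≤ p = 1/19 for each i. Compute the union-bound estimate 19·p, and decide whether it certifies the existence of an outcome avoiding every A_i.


Union bound: P[∪_{i=1}^{19} A_i] ≤ Σ_i P[A_i] ≤ 19·p = 19·(1/19) = 1.
Numerically: 1 ≈ 1.0000000.
Is 1 < 1? NO.
Since the bound 1 is ≥ 1, the union bound is uninformative here; it does NOT by itself certify existence.

19·p = 1 ≈ 1.0000000; existence NOT certified by the union bound.


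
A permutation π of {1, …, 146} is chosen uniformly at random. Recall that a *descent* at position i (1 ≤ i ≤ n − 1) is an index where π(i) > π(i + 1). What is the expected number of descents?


Write X = Σ X_I over i = 1, …, 145, with X_I the indicator of one descent.
There are 145 indicators.
For each fixed i, the pair (π(i), π(i+1)) is a uniformly random ordered pair of distinct values from {1, …, 146}; by symmetry P[π(i) > π(i+1)] = 1/2.
By linearity: E[X] = 145 · (1/2) = (146 − 1) · (1/2) = 145/2 ≈ 72.50000.

E[X] = 145/2 = 72.50000.


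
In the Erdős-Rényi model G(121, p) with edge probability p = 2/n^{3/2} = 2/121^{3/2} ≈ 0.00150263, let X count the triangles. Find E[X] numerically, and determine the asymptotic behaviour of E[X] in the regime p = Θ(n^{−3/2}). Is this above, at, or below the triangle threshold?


Number of potential triangles: C(121, 3) = 287980.
Each occurs with probability p³ ≈ (0.00150263)³ ≈ 3.39278095e-09.
By linearity: E[X] = C(121, 3)·p³ ≈ 287980 · 3.39278095e-09 ≈ 0.000977.
Since α = 3/2 > 1, p = c/n^{3/2} = o(1/n) is below the triangle threshold p ~ 1/n. Asymptotically E[X] ~ (c³/6)·n^{3(1−α)} = (2³/6)·n^{-1.5} → 0, so by Markov's inequality G has no triangles w.h.p.

E[X] ≈ 0.000977; in regime p = Θ(1/n^{3/2}) E[X] tends to 0 (below the triangle threshold p ~ 1/n).


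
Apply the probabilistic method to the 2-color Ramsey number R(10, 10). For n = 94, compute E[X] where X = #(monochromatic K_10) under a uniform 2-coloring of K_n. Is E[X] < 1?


E[X] = C(94, 10) · 2^{1 − 45} = 9041256841903 · 2^{−44} = 9041256841903/17592186044416.
As a reduced fraction: E[X] = 9041256841903/17592186044416 ≈ 0.514.
Is E[X] < 1? YES.
Since E[X] < 1, there exists a 2-coloring of K_{94} with no monochromatic K_10; hence R(10, 10) > 94.

E[X] = 9041256841903/17592186044416 ≈ 0.514; E[X] < 1, so R(10, 10) > 94.


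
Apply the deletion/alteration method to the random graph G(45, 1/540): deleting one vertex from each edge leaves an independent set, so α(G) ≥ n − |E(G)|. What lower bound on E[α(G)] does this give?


E[|E(G)|] = C(45, 2)·p = 990 · (1/540) = 11/6.
E[α(G)] ≥ n − E[|E(G)|] = 45 − 11/6 = 259/6.
Numerically: ≈ 43.166667.
(This is only a lower bound; the true E[α(G)] may be larger.)

E[α(G)] ≥ 259/6 ≈ 43.166667.


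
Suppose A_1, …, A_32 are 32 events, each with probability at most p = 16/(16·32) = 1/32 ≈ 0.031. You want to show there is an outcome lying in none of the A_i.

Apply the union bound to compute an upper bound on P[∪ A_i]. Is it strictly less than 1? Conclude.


Union bound: P[∪_{i=1}^{32} A_i] ≤ Σ_i P[A_i] ≤ 32·p = 32·(1/32) = 1.
Numerically: 1 ≈ 1.000.
Is 1 < 1? NO.
Since the bound 1 is ≥ 1, the union bound is uninformative here; it does NOT by itself certify existence.

32·p = 1 ≈ 1.000; existence NOT certified by the union bound.


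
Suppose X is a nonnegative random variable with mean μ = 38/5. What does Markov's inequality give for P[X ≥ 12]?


μ = E[X] = 38/5, a = 12.
Markov: P[X ≥ 12] ≤ μ/a = (38/5)/12 = 19/30.
Numerically: ≈ 0.633.
(Since a = 12 > μ = 7.600, the bound 19/30 is < 1 and informative.)

P[X ≥ 12] ≤ 19/30 ≈ 0.633.


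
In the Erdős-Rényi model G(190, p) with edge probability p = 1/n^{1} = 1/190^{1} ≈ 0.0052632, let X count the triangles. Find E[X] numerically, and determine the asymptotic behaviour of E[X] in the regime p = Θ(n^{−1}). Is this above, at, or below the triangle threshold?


Number of potential triangles: C(190, 3) = 1125180.
Each occurs with probability p³ ≈ (0.0052632)³ ≈ 1.4579385e-07.
By linearity: E[X] = C(190, 3)·p³ ≈ 1125180 · 1.4579385e-07 ≈ 0.16404.
Here α = 1, so p = 1/n is exactly at the triangle threshold p ~ 1/n. Asymptotically E[X] → c³/6 = 1³/6 = 1/6 ≈ 0.16667, a bounded constant. In this regime the triangle count is asymptotically Poisson(c³/6).

E[X] ≈ 0.16404; in regime p = Θ(1/n^{1}) E[X] stays bounded (at the triangle threshold p ~ 1/n).


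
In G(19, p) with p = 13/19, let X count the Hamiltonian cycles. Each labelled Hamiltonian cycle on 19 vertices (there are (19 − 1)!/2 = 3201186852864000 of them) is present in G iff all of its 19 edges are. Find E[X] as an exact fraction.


K_19 has (19 − 1)!/2 = 3201186852864000 labelled Hamiltonian cycles.
For each such Hamiltonian cycle H, let X_H = 1 if all 19 edges of H are present in G. Then P[X_H = 1] = p^{19} = (13/19)^{19} = 1461920290375446110677/1978419655660313589123979.
Summing the indicators: E[X] = Σ_H E[X_H] = 3201186852864000 · p^{19} = 3201186852864000 · 1461920290375446110677/1978419655660313589123979 = 4679880013484999364018134658428928000/1978419655660313589123979.
Numerically: E[X] ≈ 2.36546e+12.

E[X] = 3201186852864000 · (13/19)^{19} = 4679880013484999364018134658428928000/1978419655660313589123979 ≈ 2.36546e+12.


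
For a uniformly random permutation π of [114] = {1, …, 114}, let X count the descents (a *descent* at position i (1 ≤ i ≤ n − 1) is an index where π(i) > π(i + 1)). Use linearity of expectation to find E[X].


Write X = Σ X_I over i = 1, …, 113, with X_I the indicator of one descent.
There are 113 indicators.
For each fixed i, the pair (π(i), π(i+1)) is a uniformly random ordered pair of distinct values from {1, …, 114}; by symmetry P[π(i) > π(i+1)] = 1/2.
By linearity: E[X] = 113 · (1/2) = (114 − 1) · (1/2) = 113/2 ≈ 56.5000.

E[X] = 113/2 = 56.5000.


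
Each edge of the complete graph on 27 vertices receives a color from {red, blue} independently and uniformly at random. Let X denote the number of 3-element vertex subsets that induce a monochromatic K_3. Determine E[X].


Let X = Σ_S X_S over the C(27, 3) = 2925 subsets S of size 3, where X_S = 1 if the K_3 on S is monochromatic.
For a fixed S, the K_3 on S has C(3, 2) = 3 edges. P[all 3 edges red] = (1/2)^3, and likewise for blue, so P[monochromatic] = 2·(1/2)^3 = 2^{1 − 3} = 1/4.
By linearity of expectation: E[X] = C(27, 3) · 2^{1 − 3} = 2925 · 1/4 = 2925/4.
Numerically: E[X] ≈ 731.2500.

E[X] = C(27,3)·2^(1−C(3,2)) = 2925/4 ≈ 731.2500.


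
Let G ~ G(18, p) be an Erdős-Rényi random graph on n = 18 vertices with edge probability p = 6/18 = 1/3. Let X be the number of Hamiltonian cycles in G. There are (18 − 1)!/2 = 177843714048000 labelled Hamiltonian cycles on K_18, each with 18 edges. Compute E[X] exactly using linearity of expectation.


K_18 has (18 − 1)!/2 = 177843714048000 labelled Hamiltonian cycles.
For each such Hamiltonian cycle H, let X_H = 1 if all 18 edges of H are present in G. Then P[X_H = 1] = p^{18} = (1/3)^{18} = 1/387420489.
By linearity: E[X] = Σ_H E[X_H] = 177843714048000 · p^{18} = 177843714048000 · 1/387420489 = 243955712000/531441.
Numerically: E[X] ≈ 4.59e+05.

E[X] = 177843714048000 · (1/3)^{18} = 243955712000/531441 ≈ 4.59e+05.


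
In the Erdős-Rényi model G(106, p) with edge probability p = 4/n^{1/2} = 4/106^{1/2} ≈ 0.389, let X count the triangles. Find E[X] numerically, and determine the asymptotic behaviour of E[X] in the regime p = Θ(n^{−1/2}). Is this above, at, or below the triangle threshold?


Number of potential triangles: C(106, 3) = 192920.
Each occurs with probability p³ ≈ (0.389)³ ≈ 5.86437e-02.
By linearity: E[X] = C(106, 3)·p³ ≈ 192920 · 5.86437e-02 ≈ 11313.538.
Since α = 1/2 < 1, p = c/n^{1/2} ≫ 1/n is above the triangle threshold p ~ 1/n. Asymptotically E[X] ~ (c³/6)·n^{3(1−α)} = (4³/6)·n^{1.5} → ∞; triangles are abundant w.h.p.

E[X] ≈ 11313.538; in regime p = Θ(1/n^{1/2}) E[X] diverges (above the triangle threshold p ~ 1/n).


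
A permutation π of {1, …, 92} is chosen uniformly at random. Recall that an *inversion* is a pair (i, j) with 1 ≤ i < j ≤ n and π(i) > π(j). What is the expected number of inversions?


Write X = Σ X_I over the C(92, 2) = 4186 pairs i < j, with X_I the indicator of one inversion.
There are 4186 indicators.
For each fixed pair i < j, the values π(i) and π(j) are two distinct elements of {1, …, 92} in uniformly random order; by symmetry P[π(i) > π(j)] = 1/2.
By linearity: E[X] = 4186 · (1/2) = C(92, 2) · (1/2) = 4186/2 = 2093 ≈ 2093.000000.

E[X] = 2093 = 2093.000000.


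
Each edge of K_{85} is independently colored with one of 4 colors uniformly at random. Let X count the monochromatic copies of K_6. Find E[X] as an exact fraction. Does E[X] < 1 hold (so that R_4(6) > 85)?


E[X] = C(85, 6) · 4^{1 − 15} = 437353560 · 4^{−14} = 437353560/268435456.
As a reduced fraction: E[X] = 54669195/33554432 ≈ 1.62927.
Is E[X] < 1? NO.
Since E[X] ≥ 1, the first-moment bound is inconclusive at n = 85; it does NOT by itself certify R_4(6) > 85.

E[X] = 54669195/33554432 ≈ 1.62927; E[X] ≥ 1; first-moment method inconclusive here.


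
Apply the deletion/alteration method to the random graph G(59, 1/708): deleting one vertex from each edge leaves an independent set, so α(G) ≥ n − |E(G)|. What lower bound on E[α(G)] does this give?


E[|E(G)|] = C(59, 2)·p = 1711 · (1/708) = 29/12.
E[α(G)] ≥ n − E[|E(G)|] = 59 − 29/12 = 679/12.
Numerically: ≈ 56.5833.
(This is only a lower bound; the true E[α(G)] may be larger.)

E[α(G)] ≥ 679/12 ≈ 56.5833.


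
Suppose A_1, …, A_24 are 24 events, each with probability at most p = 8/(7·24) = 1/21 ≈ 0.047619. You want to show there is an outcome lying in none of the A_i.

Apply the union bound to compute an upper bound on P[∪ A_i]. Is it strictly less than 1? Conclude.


Union bound: P[∪_{i=1}^{24} A_i] ≤ Σ_i P[A_i] ≤ 24·p = 24·(1/21) = 8/7.
Numerically: 8/7 ≈ 1.142857.
Is 8/7 < 1? NO.
Since the bound 8/7 is ≥ 1, the union bound is uninformative here; it does NOT by itself certify existence.

24·p = 8/7 ≈ 1.142857; existence NOT certified by the union bound.


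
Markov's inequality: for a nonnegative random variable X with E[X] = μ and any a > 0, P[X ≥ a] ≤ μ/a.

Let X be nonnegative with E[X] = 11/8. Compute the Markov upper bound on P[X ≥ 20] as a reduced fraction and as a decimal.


μ = E[X] = 11/8, a = 20.
Markov: P[X ≥ 20] ≤ μ/a = (11/8)/20 = 11/160.
Numerically: ≈ 0.068750.
(Since a = 20 > μ = 1.375000, the bound 11/160 is < 1 and informative.)

P[X ≥ 20] ≤ 11/160 ≈ 0.068750.


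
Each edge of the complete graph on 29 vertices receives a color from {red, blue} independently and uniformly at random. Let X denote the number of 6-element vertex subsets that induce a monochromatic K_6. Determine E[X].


Let X = Σ_S X_S over the C(29, 6) = 475020 subsets S of size 6, where X_S = 1 if the K_6 on S is monochromatic.
For a fixed S, the K_6 on S has C(6, 2) = 15 edges. P[all 15 edges red] = (1/2)^15, and likewise for blue, so P[monochromatic] = 2·(1/2)^15 = 2^{1 − 15} = 1/16384.
By linearity of expectation: E[X] = C(29, 6) · 2^{1 − 15} = 475020 · 1/16384 = 118755/4096.
Numerically: E[X] ≈ 28.9929.

E[X] = C(29,6)·2^(1−C(6,2)) = 118755/4096 ≈ 28.9929.


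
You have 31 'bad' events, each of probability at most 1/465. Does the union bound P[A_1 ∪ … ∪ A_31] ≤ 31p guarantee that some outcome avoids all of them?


Union bound: P[∪_{i=1}^{31} A_i] ≤ Σ_i P[A_i] ≤ 31·p = 31·(1/465) = 1/15.
Numerically: 1/15 ≈ 0.0666667.
Is 1/15 < 1? YES.
Since P[∪ A_i] ≤ 1/15 < 1, the complement has P[∩ A_i^c] ≥ 1 − 1/15 = 14/15 > 0, so some outcome avoids every A_i.

31·p = 1/15 ≈ 0.0666667; existence CERTIFIED by the union bound.
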